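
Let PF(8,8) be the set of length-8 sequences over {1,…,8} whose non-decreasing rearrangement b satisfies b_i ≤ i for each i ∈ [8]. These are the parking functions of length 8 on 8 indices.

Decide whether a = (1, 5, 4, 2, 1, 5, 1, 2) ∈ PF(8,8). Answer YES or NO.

Sorted: b = (1, 1, 1, 2, 2, 4, 5, 5).
  b_1=1 ≤ 1
  b_2=1 ≤ 2
  b_3=1 ≤ 3
  b_4=2 ≤ 4
  b_5=2 ≤ 5
  b_6=4 ≤ 6
  b_7=5 ≤ 7
  b_8=5 ≤ 8
All bounds hold ⇒ YES

YES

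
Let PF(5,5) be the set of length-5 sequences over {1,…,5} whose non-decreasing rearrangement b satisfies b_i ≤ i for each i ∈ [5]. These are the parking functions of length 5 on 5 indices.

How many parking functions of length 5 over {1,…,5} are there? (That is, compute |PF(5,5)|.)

1296

|PF| = 1·6^4 = 1 · 1296 = 1296 (Pollak)
E.g. (1,4,4,2,1) → sorted (1,1,2,4,4): b_i ≤ i ∀i, a PF.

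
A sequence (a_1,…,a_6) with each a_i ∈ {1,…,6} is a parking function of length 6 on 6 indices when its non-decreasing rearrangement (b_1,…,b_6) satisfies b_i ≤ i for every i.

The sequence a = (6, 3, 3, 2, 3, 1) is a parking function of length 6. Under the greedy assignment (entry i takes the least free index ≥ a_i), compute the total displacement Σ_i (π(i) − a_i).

Σπ = 21 ({1..6} each once); Σa = 6+3+3+2+3+1 = 18; disp = 21−18 = 3.

3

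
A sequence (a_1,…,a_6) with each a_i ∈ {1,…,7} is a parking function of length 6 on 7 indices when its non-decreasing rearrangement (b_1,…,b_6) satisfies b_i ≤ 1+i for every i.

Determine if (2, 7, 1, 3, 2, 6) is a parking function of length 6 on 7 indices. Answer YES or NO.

Rearranged: b = (1, 2, 2, 3, 6, 7).
  b_1=1 ≤ 2
  b_2=2 ≤ 3
  b_3=2 ≤ 4
  b_4=3 ≤ 5
  b_5=6 ≤ 6
  b_6=7 ≤ 7
All bounds hold ⇒ YES

YES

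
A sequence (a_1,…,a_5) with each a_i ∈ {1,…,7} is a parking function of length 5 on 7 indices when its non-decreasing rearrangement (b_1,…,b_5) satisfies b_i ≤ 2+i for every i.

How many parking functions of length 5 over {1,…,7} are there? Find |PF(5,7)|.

12288

|PF| = 3·8^4 = 3·4096 = 12288 (Konheim–Weiss)
One tuple (4,2,1,5,5) → sorted (1,2,4,5,5): b_i ≤ 2+i ∀i, a PF.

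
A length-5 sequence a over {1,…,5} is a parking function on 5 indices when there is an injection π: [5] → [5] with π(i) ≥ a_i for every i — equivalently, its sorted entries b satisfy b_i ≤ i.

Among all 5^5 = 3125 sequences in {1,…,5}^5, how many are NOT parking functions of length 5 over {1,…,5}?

1829

|PF| = (6−5)·6^(5−1) = 1 · 1296 = 1296
Example (5,5,2,3,5) → sorted (2,3,5,5,5): b_1=2>1, not a PF.
So 3125 − 1296 = 1829 fail.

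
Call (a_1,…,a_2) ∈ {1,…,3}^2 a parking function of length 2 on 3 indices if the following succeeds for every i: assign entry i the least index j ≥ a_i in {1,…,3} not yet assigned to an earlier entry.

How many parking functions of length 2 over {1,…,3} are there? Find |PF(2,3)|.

|PF(2,3)| = (4−2)·4^(2−1) = 2×4 = 8 (Pollak)
One tuple (1,1) → sorted (1,1): b_i ≤ 1+i ∀i, a PF.

8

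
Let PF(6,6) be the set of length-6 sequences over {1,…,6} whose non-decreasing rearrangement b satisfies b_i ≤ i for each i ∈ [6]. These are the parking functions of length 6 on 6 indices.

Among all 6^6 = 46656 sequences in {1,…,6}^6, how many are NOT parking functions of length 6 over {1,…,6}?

29849

|PF(6,6)| = 1·7^5 = 1·16807 = 16807 [KW]
Example (6,3,5,3,5,6) → sorted (3,3,5,5,6,6): b_1=3>1, not a PF.
So 46656 − 16807 = 29849 fail.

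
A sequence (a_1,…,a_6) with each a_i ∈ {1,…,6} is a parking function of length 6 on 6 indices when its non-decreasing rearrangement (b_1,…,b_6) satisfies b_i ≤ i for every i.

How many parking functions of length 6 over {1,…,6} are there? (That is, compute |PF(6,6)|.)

16807

#PF = 1·7^5 = 1 · 16807 = 16807
Check (3,2,4,1,5,6) → sorted (1,2,3,4,5,6): b_i ≤ i ∀i, a PF.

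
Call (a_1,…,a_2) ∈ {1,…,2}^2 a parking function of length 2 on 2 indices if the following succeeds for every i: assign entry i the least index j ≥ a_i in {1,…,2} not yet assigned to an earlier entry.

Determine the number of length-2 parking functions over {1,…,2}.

3

#PF = (3−2)·3^(2−1) = 1 · 3 = 3 [KW]
E.g. (2,1) → sorted (1,2): b_i ≤ i ∀i, a PF.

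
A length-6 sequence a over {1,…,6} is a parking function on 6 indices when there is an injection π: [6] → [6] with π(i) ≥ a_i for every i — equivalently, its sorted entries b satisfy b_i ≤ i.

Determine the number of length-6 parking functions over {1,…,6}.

16807

#PF = (6+1−6)·(6+1)^{6−1} = 1×16807 = 16807
E.g. (2,6,1,1,5,4) → sorted (1,1,2,4,5,6): b_i ≤ i ∀i, a PF.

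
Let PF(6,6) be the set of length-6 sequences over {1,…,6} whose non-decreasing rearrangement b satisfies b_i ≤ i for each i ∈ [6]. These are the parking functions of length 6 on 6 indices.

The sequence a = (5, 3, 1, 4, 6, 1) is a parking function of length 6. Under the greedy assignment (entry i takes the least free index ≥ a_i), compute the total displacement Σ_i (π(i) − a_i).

1

Σπ(i) = 1+…+6 = 21; Σa = 5+3+1+4+6+1 = 20; disp = 21−20 = 1.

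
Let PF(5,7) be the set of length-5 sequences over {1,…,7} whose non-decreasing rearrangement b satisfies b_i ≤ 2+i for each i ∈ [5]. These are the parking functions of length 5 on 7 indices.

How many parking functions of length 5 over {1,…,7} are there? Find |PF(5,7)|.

#PF = (7+1−5)·(7+1)^{5−1} = 3·4096 = 12288
Example (4,6,3,2,3) → sorted (2,3,3,4,6): b_i ≤ 2+i ∀i, a PF.

12288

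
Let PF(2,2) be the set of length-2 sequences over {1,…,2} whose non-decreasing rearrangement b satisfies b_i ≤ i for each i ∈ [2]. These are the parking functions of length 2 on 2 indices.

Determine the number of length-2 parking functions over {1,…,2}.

3

Count = 1·3^1 = 1×3 = 3 (Pollak)
E.g. (1,1) → sorted (1,1): b_i ≤ i ∀i, a PF.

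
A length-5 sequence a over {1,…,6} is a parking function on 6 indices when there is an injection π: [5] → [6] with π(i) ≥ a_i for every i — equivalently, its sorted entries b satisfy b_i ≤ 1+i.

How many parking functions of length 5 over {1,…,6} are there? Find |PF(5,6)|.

Count = (6−5+1)·(6+1)^(5−1) = 2×2401 = 4802 (Pollak)
Example (4,2,5,3,2) → sorted (2,2,3,4,5): b_i ≤ 1+i ∀i, a PF.

4802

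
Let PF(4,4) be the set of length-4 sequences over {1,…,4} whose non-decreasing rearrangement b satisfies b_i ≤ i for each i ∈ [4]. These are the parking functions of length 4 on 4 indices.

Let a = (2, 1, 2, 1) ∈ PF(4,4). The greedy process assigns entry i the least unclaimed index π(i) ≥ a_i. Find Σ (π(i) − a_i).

4

Σπ(i) = 1+…+4 = 10; Σa = 2+1+2+1 = 6; disp = 10−6 = 4.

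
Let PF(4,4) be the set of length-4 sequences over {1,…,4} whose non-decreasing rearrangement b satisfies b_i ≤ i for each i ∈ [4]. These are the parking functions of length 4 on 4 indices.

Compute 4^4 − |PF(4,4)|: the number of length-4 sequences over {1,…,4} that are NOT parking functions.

131

|PF(4,4)| = (5−4)·5^(4−1) = 1 · 125 = 125 (Konheim–Weiss)
Example (1,3,4,3) → sorted (1,3,3,4): b_2=3>2, not a PF.
Total 256; non-PF = 256−125 = 131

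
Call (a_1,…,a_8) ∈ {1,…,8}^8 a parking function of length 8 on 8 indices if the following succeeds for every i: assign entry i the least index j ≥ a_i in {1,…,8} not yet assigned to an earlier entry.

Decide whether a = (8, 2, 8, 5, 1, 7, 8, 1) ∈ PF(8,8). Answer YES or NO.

Sorted: b = (1, 1, 2, 5, 7, 8, 8, 8).
  b_1=1 ≤ 1
  b_2=1 ≤ 2
  b_3=2 ≤ 3
  b_4=5 > 4
  fails at i=4 ⇒ NO

NO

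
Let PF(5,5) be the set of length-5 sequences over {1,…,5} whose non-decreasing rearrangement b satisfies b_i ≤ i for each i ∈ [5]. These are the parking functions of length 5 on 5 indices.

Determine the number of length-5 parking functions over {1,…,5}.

1296

|PF(5,5)| = (6−5)·6^(5−1) = 1·1296 = 1296 (Pollak)
Example (2,4,1,1,4) → sorted (1,1,2,4,4): b_i ≤ i ∀i, a PF.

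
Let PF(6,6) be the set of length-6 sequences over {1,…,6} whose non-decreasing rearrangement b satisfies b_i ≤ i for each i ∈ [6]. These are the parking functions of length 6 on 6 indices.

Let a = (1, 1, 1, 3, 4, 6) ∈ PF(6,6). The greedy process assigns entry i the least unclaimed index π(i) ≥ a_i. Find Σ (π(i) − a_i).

Σπ(i) = 1+…+6 = 21; Σa = 1+1+1+3+4+6 = 16; disp = 21−16 = 5.

5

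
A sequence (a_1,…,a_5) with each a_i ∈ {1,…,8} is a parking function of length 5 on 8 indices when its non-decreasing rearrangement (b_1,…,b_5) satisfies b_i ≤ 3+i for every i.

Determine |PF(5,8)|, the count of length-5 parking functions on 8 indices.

|PF| = 4·9^4 = 4 · 6561 = 26244
Example (4,4,2,3,4) → sorted (2,3,4,4,4): b_i ≤ 3+i ∀i, a PF.

26244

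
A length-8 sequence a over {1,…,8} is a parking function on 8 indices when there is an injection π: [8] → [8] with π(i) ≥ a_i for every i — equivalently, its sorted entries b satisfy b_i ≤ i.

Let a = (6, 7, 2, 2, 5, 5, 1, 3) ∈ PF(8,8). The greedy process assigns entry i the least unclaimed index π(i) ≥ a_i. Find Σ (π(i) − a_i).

5

Σπ = 36 ({1..8} each once); Σa = 6+7+2+2+5+5+1+3 = 31; disp = 36−31 = 5.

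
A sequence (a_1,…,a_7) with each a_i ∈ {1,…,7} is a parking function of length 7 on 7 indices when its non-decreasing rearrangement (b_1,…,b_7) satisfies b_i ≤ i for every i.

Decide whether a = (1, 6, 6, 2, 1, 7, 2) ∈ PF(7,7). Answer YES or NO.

Order a: b = (1, 1, 2, 2, 6, 6, 7).
  b_1=1 ≤ 1
  b_2=1 ≤ 2
  b_3=2 ≤ 3
  b_4=2 ≤ 4
  b_5=6 > 5
  fails at i=5 ⇒ NO

NO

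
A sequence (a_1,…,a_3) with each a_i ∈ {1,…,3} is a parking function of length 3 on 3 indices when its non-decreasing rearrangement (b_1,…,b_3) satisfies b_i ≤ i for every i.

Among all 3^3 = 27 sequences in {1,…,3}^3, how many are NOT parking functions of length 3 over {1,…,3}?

#PF = 1·4^2 = 1×16 = 16 (Konheim–Weiss)
Check (3,2,3) → sorted (2,3,3): b_1=2>1, not a PF.
Total 27; non-PF = 27−16 = 11

11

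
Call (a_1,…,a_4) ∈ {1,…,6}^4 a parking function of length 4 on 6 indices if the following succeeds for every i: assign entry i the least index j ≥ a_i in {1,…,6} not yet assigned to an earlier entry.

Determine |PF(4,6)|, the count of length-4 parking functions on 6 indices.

|PF(4,6)| = (7−4)·7^(4−1) = 3 · 343 = 1029
Check (6,4,2,3) → sorted (2,3,4,6): b_i ≤ 2+i ∀i, a PF.

1029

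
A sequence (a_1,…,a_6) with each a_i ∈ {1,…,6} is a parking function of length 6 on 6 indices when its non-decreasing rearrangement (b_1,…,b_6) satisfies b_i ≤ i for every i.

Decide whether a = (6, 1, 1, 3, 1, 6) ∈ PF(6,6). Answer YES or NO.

NO

Rearranged: b = (1, 1, 1, 3, 6, 6).
  b_1=1 ≤ 1
  b_2=1 ≤ 2
  b_3=1 ≤ 3
  b_4=3 ≤ 4
  b_5=6 > 5
  fails at i=5 ⇒ NO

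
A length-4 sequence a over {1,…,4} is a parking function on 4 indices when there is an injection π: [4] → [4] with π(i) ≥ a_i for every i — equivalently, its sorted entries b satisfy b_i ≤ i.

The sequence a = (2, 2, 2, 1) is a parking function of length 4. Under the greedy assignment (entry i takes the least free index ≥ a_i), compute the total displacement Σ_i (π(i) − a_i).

3

Σπ(i) = 1+…+4 = 10; Σa = 2+2+2+1 = 7; disp = 10−7 = 3.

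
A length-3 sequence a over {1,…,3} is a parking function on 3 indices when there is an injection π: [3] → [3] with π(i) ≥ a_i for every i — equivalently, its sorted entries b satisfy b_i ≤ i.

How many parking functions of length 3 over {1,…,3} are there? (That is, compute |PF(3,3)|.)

16

|PF(3,3)| = 1·4^2 = 1·16 = 16 [KW]
One tuple (2,1,2) → sorted (1,2,2): b_i ≤ i ∀i, a PF.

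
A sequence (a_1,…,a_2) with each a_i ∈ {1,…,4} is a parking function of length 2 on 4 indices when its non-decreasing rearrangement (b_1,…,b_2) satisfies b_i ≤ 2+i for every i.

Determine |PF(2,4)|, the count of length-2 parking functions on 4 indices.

15

#PF = (4+1−2)·(4+1)^{2−1} = 3·5 = 15 [KW]
E.g. (2,3) → sorted (2,3): b_i ≤ 2+i ∀i, a PF.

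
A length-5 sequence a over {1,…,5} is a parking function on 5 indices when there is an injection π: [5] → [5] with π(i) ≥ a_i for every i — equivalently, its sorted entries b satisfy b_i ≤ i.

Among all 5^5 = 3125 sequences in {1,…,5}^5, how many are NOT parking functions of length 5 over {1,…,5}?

#PF = (6−5)·6^(5−1) = 1×1296 = 1296
Example (3,5,4,1,5) → sorted (1,3,4,5,5): b_2=3>2, not a PF.
5^5 − 1296 = 3125 − 1296 = 1829

1829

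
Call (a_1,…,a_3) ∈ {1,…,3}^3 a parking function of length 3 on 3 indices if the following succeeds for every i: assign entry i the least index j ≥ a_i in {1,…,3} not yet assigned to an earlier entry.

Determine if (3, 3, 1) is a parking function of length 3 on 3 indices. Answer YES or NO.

NO

Order a: b = (1, 3, 3).
  b_1=1 ≤ 1
  b_2=3 > 2
  fails at i=2 ⇒ NO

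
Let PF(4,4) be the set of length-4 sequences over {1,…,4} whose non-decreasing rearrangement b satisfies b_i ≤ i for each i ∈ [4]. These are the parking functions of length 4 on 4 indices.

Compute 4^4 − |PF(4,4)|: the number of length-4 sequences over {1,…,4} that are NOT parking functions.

131

#PF = (4+1−4)·(4+1)^{4−1} = 1·125 = 125 (Konheim–Weiss)
Check (3,2,4,4) → sorted (2,3,4,4): b_1=2>1, not a PF.
4^4 − 125 = 256 − 125 = 131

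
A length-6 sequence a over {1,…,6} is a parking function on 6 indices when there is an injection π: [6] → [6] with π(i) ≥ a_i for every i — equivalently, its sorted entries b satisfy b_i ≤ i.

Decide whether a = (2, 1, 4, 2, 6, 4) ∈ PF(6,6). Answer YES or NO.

YES

Sorted: b = (1, 2, 2, 4, 4, 6).
  b_1=1 ≤ 1
  b_2=2 ≤ 2
  b_3=2 ≤ 3
  b_4=4 ≤ 4
  b_5=4 ≤ 5
  b_6=6 ≤ 6
All bounds hold ⇒ YES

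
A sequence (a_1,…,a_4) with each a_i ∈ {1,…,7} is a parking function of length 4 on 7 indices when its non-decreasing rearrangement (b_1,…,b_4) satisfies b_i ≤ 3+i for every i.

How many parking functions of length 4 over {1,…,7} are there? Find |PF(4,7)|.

2048

#PF = (8−4)·8^(4−1) = 4·512 = 2048 (Pollak)
E.g. (7,4,1,2) → sorted (1,2,4,7): b_i ≤ 3+i ∀i, a PF.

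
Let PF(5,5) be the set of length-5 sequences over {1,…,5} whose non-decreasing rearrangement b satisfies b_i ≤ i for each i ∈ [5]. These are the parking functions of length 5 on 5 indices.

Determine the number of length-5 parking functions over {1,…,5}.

1296

|PF| = 1·6^4 = 1×1296 = 1296 [KW]
Example (1,3,1,1,3) → sorted (1,1,1,3,3): b_i ≤ i ∀i, a PF.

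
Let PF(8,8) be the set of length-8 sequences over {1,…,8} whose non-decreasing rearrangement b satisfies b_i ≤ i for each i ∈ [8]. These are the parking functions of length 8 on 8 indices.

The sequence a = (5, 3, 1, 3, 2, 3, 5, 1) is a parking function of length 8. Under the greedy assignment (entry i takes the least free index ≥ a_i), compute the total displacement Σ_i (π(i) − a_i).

13

Σπ = 8·9/2 = 36 (π permutes [8]); Σa = 5+3+1+3+2+3+5+1 = 23; disp = 36−23 = 13.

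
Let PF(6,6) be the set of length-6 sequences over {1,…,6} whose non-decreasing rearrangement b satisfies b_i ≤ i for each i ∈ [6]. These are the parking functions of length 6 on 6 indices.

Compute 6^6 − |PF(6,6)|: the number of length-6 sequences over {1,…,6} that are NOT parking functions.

|PF(6,6)| = 1·7^5 = 1×16807 = 16807 [KW]
Example (2,6,6,4,5,4) → sorted (2,4,4,5,6,6): b_1=2>1, not a PF.
Total 46656; non-PF = 46656−16807 = 29849

29849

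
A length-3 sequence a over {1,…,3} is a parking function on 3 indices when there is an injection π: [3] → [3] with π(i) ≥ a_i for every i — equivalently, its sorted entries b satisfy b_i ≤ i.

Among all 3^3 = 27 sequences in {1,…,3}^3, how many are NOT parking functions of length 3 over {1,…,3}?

11

Count = 1·4^2 = 1·16 = 16
Check (3,3,3) → sorted (3,3,3): b_1=3>1, not a PF.
3^3 − 16 = 27 − 16 = 11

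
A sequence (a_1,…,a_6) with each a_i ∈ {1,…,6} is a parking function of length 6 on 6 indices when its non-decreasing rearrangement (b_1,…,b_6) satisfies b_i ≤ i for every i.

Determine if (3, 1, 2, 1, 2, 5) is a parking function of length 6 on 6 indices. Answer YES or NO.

YES

Rearranged: b = (1, 1, 2, 2, 3, 5).
  b_1=1 ≤ 1
  b_2=1 ≤ 2
  b_3=2 ≤ 3
  b_4=2 ≤ 4
  b_5=3 ≤ 5
  b_6=5 ≤ 6
All bounds hold ⇒ YES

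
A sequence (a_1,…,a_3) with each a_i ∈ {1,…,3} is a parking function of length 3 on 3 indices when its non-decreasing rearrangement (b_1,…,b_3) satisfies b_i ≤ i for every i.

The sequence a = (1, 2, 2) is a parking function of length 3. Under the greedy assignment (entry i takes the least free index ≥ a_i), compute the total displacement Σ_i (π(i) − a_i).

1

Σπ = 3·4/2 = 6 (π permutes [3]); Σa = 1+2+2 = 5; disp = 6−5 = 1.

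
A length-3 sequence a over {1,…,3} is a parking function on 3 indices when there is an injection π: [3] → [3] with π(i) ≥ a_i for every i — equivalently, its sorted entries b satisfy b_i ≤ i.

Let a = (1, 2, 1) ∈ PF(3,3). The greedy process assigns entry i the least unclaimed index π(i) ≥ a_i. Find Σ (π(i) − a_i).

Σπ = 3·4/2 = 6 (π permutes [3]); Σa = 1+2+1 = 4; disp = 6−4 = 2.

2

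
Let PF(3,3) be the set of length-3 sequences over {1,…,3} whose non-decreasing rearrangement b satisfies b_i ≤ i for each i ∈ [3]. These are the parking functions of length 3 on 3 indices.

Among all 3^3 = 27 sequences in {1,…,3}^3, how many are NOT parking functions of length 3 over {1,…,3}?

11

#PF = 1·4^2 = 1·16 = 16 (Konheim–Weiss)
Check (1,3,3) → sorted (1,3,3): b_2=3>2, not a PF.
Total 27; non-PF = 27−16 = 11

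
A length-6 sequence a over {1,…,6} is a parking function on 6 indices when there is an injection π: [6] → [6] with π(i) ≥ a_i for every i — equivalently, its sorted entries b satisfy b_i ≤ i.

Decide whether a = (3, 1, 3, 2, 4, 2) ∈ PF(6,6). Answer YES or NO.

Rearranged: b = (1, 2, 2, 3, 3, 4).
  b_1=1 ≤ 1
  b_2=2 ≤ 2
  b_3=2 ≤ 3
  b_4=3 ≤ 4
  b_5=3 ≤ 5
  b_6=4 ≤ 6
All bounds hold ⇒ YES

YES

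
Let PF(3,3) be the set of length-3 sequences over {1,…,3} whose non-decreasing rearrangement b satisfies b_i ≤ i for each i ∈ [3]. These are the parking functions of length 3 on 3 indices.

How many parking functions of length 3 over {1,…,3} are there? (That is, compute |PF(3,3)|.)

|PF| = (4−3)·4^(3−1) = 1 · 16 = 16 (Pollak)
E.g. (1,1,1) → sorted (1,1,1): b_i ≤ i ∀i, a PF.

16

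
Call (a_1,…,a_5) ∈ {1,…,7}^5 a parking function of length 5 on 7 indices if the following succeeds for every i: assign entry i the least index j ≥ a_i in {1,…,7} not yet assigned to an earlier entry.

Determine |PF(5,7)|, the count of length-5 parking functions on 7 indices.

#PF = (7+1−5)·(7+1)^{5−1} = 3×4096 = 12288
Check (7,5,6,2,4) → sorted (2,4,5,6,7): b_i ≤ 2+i ∀i, a PF.

12288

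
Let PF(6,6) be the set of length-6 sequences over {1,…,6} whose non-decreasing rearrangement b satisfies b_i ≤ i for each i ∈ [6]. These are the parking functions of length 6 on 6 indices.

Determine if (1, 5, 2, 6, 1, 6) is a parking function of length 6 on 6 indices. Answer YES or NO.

NO

Rearranged: b = (1, 1, 2, 5, 6, 6).
  b_1=1 ≤ 1
  b_2=1 ≤ 2
  b_3=2 ≤ 3
  b_4=5 > 4
  fails at i=4 ⇒ NO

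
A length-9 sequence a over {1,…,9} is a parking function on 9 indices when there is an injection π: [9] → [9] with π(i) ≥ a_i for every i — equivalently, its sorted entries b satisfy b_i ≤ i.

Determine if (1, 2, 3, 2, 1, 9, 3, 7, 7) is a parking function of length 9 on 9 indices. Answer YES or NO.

Rearranged: b = (1, 1, 2, 2, 3, 3, 7, 7, 9).
  b_1=1 ≤ 1
  b_2=1 ≤ 2
  b_3=2 ≤ 3
  b_4=2 ≤ 4
  b_5=3 ≤ 5
  b_6=3 ≤ 6
  b_7=7 ≤ 7
  b_8=7 ≤ 8
  b_9=9 ≤ 9
All bounds hold ⇒ YES

YES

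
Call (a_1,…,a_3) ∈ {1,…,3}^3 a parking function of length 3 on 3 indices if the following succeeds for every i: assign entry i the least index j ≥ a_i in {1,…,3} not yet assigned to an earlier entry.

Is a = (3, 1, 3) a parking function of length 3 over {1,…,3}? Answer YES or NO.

Rearranged: b = (1, 3, 3).
  b_1=1 ≤ 1
  b_2=3 > 2
  fails at i=2 ⇒ NO

NO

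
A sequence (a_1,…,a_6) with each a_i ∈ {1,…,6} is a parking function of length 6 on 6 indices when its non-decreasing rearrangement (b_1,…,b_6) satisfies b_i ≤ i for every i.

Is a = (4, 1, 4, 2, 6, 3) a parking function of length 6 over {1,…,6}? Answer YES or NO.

YES

Sorted: b = (1, 2, 3, 4, 4, 6).
  b_1=1 ≤ 1
  b_2=2 ≤ 2
  b_3=3 ≤ 3
  b_4=4 ≤ 4
  b_5=4 ≤ 5
  b_6=6 ≤ 6
All bounds hold ⇒ YES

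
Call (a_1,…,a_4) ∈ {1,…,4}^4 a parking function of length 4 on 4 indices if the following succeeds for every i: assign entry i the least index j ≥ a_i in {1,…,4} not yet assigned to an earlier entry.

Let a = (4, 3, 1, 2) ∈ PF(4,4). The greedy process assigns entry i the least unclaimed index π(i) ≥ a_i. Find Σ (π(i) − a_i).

0

Σπ(i) = 1+…+4 = 10; Σa = 4+3+1+2 = 10; disp = 10−10 = 0.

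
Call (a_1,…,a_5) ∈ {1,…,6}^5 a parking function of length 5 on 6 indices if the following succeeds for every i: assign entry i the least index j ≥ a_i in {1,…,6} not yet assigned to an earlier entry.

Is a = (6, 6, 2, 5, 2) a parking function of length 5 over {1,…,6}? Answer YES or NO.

NO

Sorted: b = (2, 2, 5, 6, 6).
  b_1=2 ≤ 2
  b_2=2 ≤ 3
  b_3=5 > 4
  fails at i=3 ⇒ NO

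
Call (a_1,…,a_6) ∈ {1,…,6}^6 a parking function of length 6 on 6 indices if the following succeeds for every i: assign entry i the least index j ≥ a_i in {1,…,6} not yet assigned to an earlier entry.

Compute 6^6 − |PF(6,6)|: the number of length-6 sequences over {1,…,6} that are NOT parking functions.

Count = (6+1−6)·(6+1)^{6−1} = 1·16807 = 16807 (Pollak)
One tuple (3,3,6,3,4,6) → sorted (3,3,3,4,6,6): b_1=3>1, not a PF.
6^6 − 16807 = 46656 − 16807 = 29849

29849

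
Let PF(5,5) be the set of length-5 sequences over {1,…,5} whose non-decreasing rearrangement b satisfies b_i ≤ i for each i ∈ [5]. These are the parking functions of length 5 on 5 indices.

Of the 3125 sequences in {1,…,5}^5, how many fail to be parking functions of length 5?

1829

#PF = 1·6^4 = 1×1296 = 1296 (Konheim–Weiss)
E.g. (4,2,4,5,5) → sorted (2,4,4,5,5): b_1=2>1, not a PF.
5^5 − 1296 = 3125 − 1296 = 1829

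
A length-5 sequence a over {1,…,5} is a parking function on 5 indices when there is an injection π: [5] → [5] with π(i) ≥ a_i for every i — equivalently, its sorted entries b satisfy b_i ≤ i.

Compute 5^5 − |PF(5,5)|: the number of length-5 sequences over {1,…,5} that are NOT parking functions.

1829

|PF(5,5)| = 1·6^4 = 1 · 1296 = 1296 (Konheim–Weiss)
Example (5,2,5,5,3) → sorted (2,3,5,5,5): b_1=2>1, not a PF.
So 3125 − 1296 = 1829 fail.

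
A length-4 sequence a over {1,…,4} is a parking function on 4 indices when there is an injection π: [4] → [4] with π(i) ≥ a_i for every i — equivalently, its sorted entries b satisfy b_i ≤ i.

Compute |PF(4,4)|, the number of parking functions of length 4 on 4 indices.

125

#PF = (4+1−4)·(4+1)^{4−1} = 1 · 125 = 125 [KW]
Example (1,2,3,1) → sorted (1,1,2,3): b_i ≤ i ∀i, a PF.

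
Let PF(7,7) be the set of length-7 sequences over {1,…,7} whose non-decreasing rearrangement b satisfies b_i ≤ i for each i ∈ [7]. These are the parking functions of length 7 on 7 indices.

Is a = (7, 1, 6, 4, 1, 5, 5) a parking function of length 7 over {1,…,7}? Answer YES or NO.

Order a: b = (1, 1, 4, 5, 5, 6, 7).
  b_1=1 ≤ 1
  b_2=1 ≤ 2
  b_3=4 > 3
  fails at i=3 ⇒ NO

NO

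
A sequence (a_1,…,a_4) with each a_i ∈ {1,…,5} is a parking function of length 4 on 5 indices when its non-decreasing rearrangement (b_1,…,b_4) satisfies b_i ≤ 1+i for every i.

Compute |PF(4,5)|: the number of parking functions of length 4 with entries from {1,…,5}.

432

|PF(4,5)| = 2·6^3 = 2·216 = 432 [KW]
Example (2,3,5,1) → sorted (1,2,3,5): b_i ≤ 1+i ∀i, a PF.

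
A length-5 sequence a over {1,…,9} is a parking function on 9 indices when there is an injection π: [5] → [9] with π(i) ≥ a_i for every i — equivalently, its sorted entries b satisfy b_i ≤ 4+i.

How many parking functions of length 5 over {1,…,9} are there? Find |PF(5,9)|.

Count = (9−5+1)·(9+1)^(5−1) = 5 · 10000 = 50000
E.g. (7,7,6,3,3) → sorted (3,3,6,7,7): b_i ≤ 4+i ∀i, a PF.

50000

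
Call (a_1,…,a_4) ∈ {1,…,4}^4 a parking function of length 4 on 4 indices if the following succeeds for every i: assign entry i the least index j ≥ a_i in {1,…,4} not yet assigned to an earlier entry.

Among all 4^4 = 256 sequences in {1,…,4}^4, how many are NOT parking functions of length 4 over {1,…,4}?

|PF(4,4)| = (4+1−4)·(4+1)^{4−1} = 1 · 125 = 125 (Pollak)
Example (4,1,4,4) → sorted (1,4,4,4): b_2=4>2, not a PF.
Total 256; non-PF = 256−125 = 131

131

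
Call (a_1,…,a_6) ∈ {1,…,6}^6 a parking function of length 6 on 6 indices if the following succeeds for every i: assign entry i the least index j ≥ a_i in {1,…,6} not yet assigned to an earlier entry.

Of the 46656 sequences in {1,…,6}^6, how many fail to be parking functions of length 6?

|PF(6,6)| = (6−6+1)·(6+1)^(6−1) = 1·16807 = 16807
One tuple (6,6,2,4,1,4) → sorted (1,2,4,4,6,6): b_3=4>3, not a PF.
So 46656 − 16807 = 29849 fail.

29849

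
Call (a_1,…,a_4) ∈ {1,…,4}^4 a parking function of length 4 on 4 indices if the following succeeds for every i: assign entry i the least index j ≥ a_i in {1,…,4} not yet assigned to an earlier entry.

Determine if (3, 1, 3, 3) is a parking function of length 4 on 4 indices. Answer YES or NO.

NO

Order a: b = (1, 3, 3, 3).
  b_1=1 ≤ 1
  b_2=3 > 2
  fails at i=2 ⇒ NO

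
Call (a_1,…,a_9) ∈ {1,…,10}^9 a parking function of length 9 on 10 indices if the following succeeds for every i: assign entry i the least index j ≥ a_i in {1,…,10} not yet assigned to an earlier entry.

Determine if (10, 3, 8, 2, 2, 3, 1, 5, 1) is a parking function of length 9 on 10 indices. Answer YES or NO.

YES

Sorted: b = (1, 1, 2, 2, 3, 3, 5, 8, 10).
  b_1=1 ≤ 2
  b_2=1 ≤ 3
  b_3=2 ≤ 4
  b_4=2 ≤ 5
  b_5=3 ≤ 6
  b_6=3 ≤ 7
  b_7=5 ≤ 8
  b_8=8 ≤ 9
  b_9=10 ≤ 10
All bounds hold ⇒ YES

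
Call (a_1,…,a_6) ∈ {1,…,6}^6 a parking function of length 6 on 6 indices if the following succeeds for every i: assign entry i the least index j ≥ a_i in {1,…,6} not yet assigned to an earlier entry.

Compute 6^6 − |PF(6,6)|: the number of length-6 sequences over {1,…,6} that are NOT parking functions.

#PF = (7−6)·7^(6−1) = 1·16807 = 16807 [KW]
Example (2,4,6,3,6,4) → sorted (2,3,4,4,6,6): b_1=2>1, not a PF.
6^6 − 16807 = 46656 − 16807 = 29849

29849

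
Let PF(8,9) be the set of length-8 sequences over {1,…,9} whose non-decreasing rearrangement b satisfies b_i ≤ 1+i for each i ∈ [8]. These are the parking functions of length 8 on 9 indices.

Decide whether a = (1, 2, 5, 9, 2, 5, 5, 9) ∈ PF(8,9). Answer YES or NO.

Order a: b = (1, 2, 2, 5, 5, 5, 9, 9).
  b_1=1 ≤ 2
  b_2=2 ≤ 3
  b_3=2 ≤ 4
  b_4=5 ≤ 5
  b_5=5 ≤ 6
  b_6=5 ≤ 7
  b_7=9 > 8
  fails at i=7 ⇒ NO

NO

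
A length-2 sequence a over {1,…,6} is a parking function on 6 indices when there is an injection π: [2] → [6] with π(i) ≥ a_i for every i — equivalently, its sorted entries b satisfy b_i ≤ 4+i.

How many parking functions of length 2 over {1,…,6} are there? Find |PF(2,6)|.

|PF| = (7−2)·7^(2−1) = 5·7 = 35 (Konheim–Weiss)
Example (5,2) → sorted (2,5): b_i ≤ 4+i ∀i, a PF.

35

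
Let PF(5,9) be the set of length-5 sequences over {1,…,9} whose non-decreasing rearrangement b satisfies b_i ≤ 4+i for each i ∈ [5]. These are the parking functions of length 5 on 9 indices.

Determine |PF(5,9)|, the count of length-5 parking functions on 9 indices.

Count = (10−5)·10^(5−1) = 5 · 10000 = 50000 (Konheim–Weiss)
Example (5,8,3,5,5) → sorted (3,5,5,5,8): b_i ≤ 4+i ∀i, a PF.

50000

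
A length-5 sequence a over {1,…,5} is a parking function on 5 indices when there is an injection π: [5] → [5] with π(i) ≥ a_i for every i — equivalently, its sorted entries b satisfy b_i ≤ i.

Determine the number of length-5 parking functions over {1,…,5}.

1296

|PF| = (6−5)·6^(5−1) = 1·1296 = 1296 (Pollak)
Example (3,2,3,1,5) → sorted (1,2,3,3,5): b_i ≤ i ∀i, a PF.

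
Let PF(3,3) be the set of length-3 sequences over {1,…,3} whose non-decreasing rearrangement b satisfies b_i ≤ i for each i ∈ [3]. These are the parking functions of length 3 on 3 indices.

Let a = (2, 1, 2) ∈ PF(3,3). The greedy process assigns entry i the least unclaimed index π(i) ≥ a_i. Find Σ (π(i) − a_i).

1

Σπ(i) = 1+…+3 = 6; Σa = 2+1+2 = 5; disp = 6−5 = 1.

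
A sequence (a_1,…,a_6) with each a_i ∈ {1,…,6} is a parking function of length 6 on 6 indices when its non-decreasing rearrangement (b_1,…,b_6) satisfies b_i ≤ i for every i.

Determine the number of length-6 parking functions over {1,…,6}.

16807

Count = 1·7^5 = 1 · 16807 = 16807
Check (4,1,1,1,3,1) → sorted (1,1,1,1,3,4): b_i ≤ i ∀i, a PF.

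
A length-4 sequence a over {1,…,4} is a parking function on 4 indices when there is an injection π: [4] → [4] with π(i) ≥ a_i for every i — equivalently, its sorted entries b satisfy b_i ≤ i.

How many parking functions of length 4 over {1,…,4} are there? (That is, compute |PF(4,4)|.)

|PF| = 1·5^3 = 1 · 125 = 125 (Konheim–Weiss)
One tuple (2,1,2,4) → sorted (1,2,2,4): b_i ≤ i ∀i, a PF.

125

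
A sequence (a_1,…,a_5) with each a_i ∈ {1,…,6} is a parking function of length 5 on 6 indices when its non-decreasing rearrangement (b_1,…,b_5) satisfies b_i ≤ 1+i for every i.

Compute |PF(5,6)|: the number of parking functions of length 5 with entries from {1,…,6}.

4802

|PF(5,6)| = 2·7^4 = 2 · 2401 = 4802 (Pollak)
E.g. (2,3,3,3,6) → sorted (2,3,3,3,6): b_i ≤ 1+i ∀i, a PF.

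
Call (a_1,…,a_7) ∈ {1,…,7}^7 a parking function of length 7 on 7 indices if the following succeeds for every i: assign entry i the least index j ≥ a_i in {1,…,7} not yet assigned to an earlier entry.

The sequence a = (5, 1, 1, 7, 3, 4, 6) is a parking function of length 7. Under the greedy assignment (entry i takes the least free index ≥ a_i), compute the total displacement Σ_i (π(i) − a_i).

Σπ = 7·8/2 = 28 (π permutes [7]); Σa = 5+1+1+7+3+4+6 = 27; disp = 28−27 = 1.

1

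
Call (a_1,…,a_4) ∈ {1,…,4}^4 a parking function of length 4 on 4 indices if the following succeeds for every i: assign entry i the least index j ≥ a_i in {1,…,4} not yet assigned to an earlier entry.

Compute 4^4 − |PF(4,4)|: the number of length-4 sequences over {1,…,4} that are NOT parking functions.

131

#PF = 1·5^3 = 1×125 = 125
One tuple (4,1,2,4) → sorted (1,2,4,4): b_3=4>3, not a PF.
So 256 − 125 = 131 fail.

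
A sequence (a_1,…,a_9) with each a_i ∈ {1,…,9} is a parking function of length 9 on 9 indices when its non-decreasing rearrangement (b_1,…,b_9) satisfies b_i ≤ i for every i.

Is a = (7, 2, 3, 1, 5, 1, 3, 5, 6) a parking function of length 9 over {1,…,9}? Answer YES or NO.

Rearranged: b = (1, 1, 2, 3, 3, 5, 5, 6, 7).
  b_1=1 ≤ 1
  b_2=1 ≤ 2
  b_3=2 ≤ 3
  b_4=3 ≤ 4
  b_5=3 ≤ 5
  b_6=5 ≤ 6
  b_7=5 ≤ 7
  b_8=6 ≤ 8
  b_9=7 ≤ 9
All bounds hold ⇒ YES

YES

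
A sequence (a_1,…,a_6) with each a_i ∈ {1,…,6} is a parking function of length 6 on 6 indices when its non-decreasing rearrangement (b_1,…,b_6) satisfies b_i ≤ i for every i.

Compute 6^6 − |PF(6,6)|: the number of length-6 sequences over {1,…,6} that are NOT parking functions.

29849

|PF(6,6)| = (6+1−6)·(6+1)^{6−1} = 1·16807 = 16807
Example (3,2,2,5,3,5) → sorted (2,2,3,3,5,5): b_1=2>1, not a PF.
6^6 − 16807 = 46656 − 16807 = 29849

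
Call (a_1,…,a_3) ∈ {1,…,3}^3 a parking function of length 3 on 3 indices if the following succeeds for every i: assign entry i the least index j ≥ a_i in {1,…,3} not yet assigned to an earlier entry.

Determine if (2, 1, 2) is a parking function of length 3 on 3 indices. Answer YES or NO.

YES

Order a: b = (1, 2, 2).
  b_1=1 ≤ 1
  b_2=2 ≤ 2
  b_3=2 ≤ 3
All bounds hold ⇒ YES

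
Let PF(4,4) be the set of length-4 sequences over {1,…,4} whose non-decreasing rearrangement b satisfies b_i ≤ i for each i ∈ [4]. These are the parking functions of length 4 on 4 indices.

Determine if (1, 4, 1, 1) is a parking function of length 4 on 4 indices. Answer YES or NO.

Rearranged: b = (1, 1, 1, 4).
  b_1=1 ≤ 1
  b_2=1 ≤ 2
  b_3=1 ≤ 3
  b_4=4 ≤ 4
All bounds hold ⇒ YES

YES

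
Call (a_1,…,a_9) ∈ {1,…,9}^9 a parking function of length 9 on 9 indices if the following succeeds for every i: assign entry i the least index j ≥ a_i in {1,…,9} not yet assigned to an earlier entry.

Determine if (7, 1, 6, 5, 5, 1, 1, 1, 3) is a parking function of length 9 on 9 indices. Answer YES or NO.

Sorted: b = (1, 1, 1, 1, 3, 5, 5, 6, 7).
  b_1=1 ≤ 1
  b_2=1 ≤ 2
  b_3=1 ≤ 3
  b_4=1 ≤ 4
  b_5=3 ≤ 5
  b_6=5 ≤ 6
  b_7=5 ≤ 7
  b_8=6 ≤ 8
  b_9=7 ≤ 9
All bounds hold ⇒ YES

YES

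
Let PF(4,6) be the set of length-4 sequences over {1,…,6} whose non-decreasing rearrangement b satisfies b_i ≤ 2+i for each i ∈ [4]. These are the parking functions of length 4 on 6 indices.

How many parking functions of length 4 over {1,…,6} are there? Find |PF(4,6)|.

1029

|PF(4,6)| = (6+1−4)·(6+1)^{4−1} = 3·343 = 1029 (Konheim–Weiss)
Check (3,5,3,4) → sorted (3,3,4,5): b_i ≤ 2+i ∀i, a PF.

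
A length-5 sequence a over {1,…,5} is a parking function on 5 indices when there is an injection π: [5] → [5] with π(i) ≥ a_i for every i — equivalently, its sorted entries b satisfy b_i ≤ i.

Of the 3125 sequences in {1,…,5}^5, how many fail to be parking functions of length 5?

|PF(5,5)| = (6−5)·6^(5−1) = 1 · 1296 = 1296 (Pollak)
Example (5,4,4,1,5) → sorted (1,4,4,5,5): b_2=4>2, not a PF.
Total 3125; non-PF = 3125−1296 = 1829

1829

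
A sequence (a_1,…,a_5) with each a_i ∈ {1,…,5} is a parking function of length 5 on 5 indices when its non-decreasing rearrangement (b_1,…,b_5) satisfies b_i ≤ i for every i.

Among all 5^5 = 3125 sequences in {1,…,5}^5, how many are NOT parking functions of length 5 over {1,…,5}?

|PF| = 1·6^4 = 1 · 1296 = 1296 (Konheim–Weiss)
E.g. (4,4,4,4,3) → sorted (3,4,4,4,4): b_1=3>1, not a PF.
Total 3125; non-PF = 3125−1296 = 1829

1829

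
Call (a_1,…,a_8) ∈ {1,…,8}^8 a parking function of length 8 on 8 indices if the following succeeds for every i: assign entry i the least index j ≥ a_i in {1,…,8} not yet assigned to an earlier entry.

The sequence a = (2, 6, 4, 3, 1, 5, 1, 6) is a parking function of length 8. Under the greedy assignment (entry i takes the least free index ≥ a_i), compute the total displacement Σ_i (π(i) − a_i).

Σπ = 36 ({1..8} each once); Σa = 2+6+4+3+1+5+1+6 = 28; disp = 36−28 = 8.

8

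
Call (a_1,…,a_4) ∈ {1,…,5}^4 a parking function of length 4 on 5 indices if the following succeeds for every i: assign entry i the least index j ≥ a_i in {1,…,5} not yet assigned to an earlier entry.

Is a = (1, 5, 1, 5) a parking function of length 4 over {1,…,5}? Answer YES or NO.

Rearranged: b = (1, 1, 5, 5).
  b_1=1 ≤ 2
  b_2=1 ≤ 3
  b_3=5 > 4
  fails at i=3 ⇒ NO

NO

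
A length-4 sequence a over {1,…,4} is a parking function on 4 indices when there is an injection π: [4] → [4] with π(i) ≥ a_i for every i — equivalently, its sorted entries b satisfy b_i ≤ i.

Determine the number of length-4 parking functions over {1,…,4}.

125

Count = 1·5^3 = 1 · 125 = 125 (Pollak)
E.g. (2,4,3,1) → sorted (1,2,3,4): b_i ≤ i ∀i, a PF.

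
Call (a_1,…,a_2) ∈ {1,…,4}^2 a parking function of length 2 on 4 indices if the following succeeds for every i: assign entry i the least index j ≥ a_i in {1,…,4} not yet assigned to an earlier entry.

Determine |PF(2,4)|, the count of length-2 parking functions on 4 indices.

15

#PF = (5−2)·5^(2−1) = 3×5 = 15 (Konheim–Weiss)
Check (2,4) → sorted (2,4): b_i ≤ 2+i ∀i, a PF.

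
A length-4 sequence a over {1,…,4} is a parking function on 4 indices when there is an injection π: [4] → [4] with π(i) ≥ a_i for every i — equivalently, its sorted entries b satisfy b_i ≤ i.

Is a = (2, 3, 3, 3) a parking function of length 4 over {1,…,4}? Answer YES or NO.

NO

Order a: b = (2, 3, 3, 3).
  b_1=2 > 1
  fails at i=1 ⇒ NO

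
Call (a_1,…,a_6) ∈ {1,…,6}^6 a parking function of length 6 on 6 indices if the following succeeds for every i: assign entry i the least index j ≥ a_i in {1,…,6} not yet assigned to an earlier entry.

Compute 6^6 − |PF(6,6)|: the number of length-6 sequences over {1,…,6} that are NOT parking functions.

#PF = 1·7^5 = 1 · 16807 = 16807
Example (1,6,4,6,6,3) → sorted (1,3,4,6,6,6): b_2=3>2, not a PF.
6^6 − 16807 = 46656 − 16807 = 29849

29849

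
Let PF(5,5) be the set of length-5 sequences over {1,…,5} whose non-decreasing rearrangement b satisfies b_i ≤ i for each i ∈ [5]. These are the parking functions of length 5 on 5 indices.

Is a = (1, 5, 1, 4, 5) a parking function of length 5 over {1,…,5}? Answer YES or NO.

Order a: b = (1, 1, 4, 5, 5).
  b_1=1 ≤ 1
  b_2=1 ≤ 2
  b_3=4 > 3
  fails at i=3 ⇒ NO

NO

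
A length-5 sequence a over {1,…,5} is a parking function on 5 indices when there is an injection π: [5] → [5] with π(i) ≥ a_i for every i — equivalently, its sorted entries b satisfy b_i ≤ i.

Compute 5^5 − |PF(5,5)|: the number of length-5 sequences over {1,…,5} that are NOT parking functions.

1829

|PF| = (5−5+1)·(5+1)^(5−1) = 1·1296 = 1296 (Konheim–Weiss)
One tuple (3,3,1,5,5) → sorted (1,3,3,5,5): b_2=3>2, not a PF.
5^5 − 1296 = 3125 − 1296 = 1829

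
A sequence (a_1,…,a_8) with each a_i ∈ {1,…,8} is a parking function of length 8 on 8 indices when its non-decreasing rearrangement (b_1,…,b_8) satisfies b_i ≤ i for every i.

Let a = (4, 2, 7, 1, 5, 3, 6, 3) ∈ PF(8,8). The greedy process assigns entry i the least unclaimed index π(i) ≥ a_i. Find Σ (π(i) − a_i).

5

Σπ = 8·9/2 = 36 (π permutes [8]); Σa = 4+2+7+1+5+3+6+3 = 31; disp = 36−31 = 5.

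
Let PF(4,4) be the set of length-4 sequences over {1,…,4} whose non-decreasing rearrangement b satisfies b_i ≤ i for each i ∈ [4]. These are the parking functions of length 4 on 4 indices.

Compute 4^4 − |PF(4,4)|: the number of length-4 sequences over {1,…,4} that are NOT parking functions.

|PF(4,4)| = (4−4+1)·(4+1)^(4−1) = 1 · 125 = 125 [KW]
Example (4,4,1,4) → sorted (1,4,4,4): b_2=4>2, not a PF.
So 256 − 125 = 131 fail.

131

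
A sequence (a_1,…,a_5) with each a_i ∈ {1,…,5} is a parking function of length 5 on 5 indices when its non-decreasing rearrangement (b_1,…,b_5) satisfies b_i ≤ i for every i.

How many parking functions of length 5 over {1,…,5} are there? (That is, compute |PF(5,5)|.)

|PF| = (6−5)·6^(5−1) = 1·1296 = 1296 (Pollak)
One tuple (1,4,3,2,1) → sorted (1,1,2,3,4): b_i ≤ i ∀i, a PF.

1296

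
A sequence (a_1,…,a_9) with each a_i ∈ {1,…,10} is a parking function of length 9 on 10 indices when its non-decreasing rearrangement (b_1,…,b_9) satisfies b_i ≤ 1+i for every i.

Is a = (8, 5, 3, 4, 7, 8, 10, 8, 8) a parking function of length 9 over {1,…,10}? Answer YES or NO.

Sorted: b = (3, 4, 5, 7, 8, 8, 8, 8, 10).
  b_1=3 > 2
  fails at i=1 ⇒ NO

NO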